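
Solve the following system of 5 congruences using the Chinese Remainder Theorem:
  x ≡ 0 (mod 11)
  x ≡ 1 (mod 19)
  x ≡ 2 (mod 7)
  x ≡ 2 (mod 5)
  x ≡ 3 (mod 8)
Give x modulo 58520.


Product of moduli M = 11 · 19 · 7 · 5 · 8 = 58520.
Merge one congruence at a time:
  Start: x ≡ 0 (mod 11).
  Combine with x ≡ 1 (mod 19); new modulus lcm = 209.
    Write x = 0 + 11·t and substitute into x ≡ 1 (mod 19): 11·t ≡ 1 − 0 = 1 (mod 19).
    The inverse of 11 mod 19 is 7 (since 11·7 = 77 = 4·19 + 1), so t ≡ 7·1 = 7 ≡ 7 (mod 19).
    Then x = 0 + 11·7 = 77, valid modulo lcm(11, 19) = 209: x ≡ 77 (mod 209).
  Combine with x ≡ 2 (mod 7); new modulus lcm = 1463.
    Write x = 77 + 209·t and substitute into x ≡ 2 (mod 7): 209·t ≡ 2 − 77 = -75 (mod 7).
    Reduce coefficients mod 7: 6·t ≡ 2 (mod 7).
    The inverse of 6 mod 7 is 6 (since 6·6 = 36 = 5·7 + 1), so t ≡ 6·2 = 12 ≡ 5 (mod 7).
    Then x = 77 + 209·5 = 1122, valid modulo lcm(209, 7) = 1463: x ≡ 1122 (mod 1463).
  Combine with x ≡ 2 (mod 5); new modulus lcm = 7315.
    Write x = 1122 + 1463·t and substitute into x ≡ 2 (mod 5): 1463·t ≡ 2 − 1122 = -1120 (mod 5).
    Reduce coefficients mod 5: 3·t ≡ 0 (mod 5).
    The inverse of 3 mod 5 is 2 (since 3·2 = 6 = 1·5 + 1), so t ≡ 2·0 = 0 ≡ 0 (mod 5).
    Then x = 1122 + 1463·0 = 1122, valid modulo lcm(1463, 5) = 7315: x ≡ 1122 (mod 7315).
  Combine with x ≡ 3 (mod 8); new modulus lcm = 58520.
    Write x = 1122 + 7315·t and substitute into x ≡ 3 (mod 8): 7315·t ≡ 3 − 1122 = -1119 (mod 8).
    Reduce coefficients mod 8: 3·t ≡ 1 (mod 8).
    The inverse of 3 mod 8 is 3 (since 3·3 = 9 = 1·8 + 1), so t ≡ 3·1 = 3 ≡ 3 (mod 8).
    Then x = 1122 + 7315·3 = 23067, valid modulo lcm(7315, 8) = 58520: x ≡ 23067 (mod 58520).
Verify against each original: 23067 mod 11 = 0, 23067 mod 19 = 1, 23067 mod 7 = 2, 23067 mod 5 = 2, 23067 mod 8 = 3.

x ≡ 23067 (mod 58520).


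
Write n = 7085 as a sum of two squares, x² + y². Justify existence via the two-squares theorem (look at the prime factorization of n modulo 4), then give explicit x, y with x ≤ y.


Step 1: Factor n = 7085 = 5 · 13 · 109.
Step 2: Check the mod-4 condition on each prime factor: 5 ≡ 1 (mod 4), exponent 1; 13 ≡ 1 (mod 4), exponent 1; 109 ≡ 1 (mod 4), exponent 1.
All primes ≡ 3 (mod 4) appear to even exponent (or don't appear), so by the two-squares theorem n IS expressible as a sum of two squares.
Step 3: Build a representation. Here n = 5 · 13 · 109 is a product of primes ≡ 1 (mod 4). Each prime p ≡ 1 (mod 4) is itself a sum of two squares; find a² by testing p − a² for a perfect square:
  5: 5 − 1² = 4 = 2² ⇒ 5 = 1² + 2².
  13: 13 − 1² = 12, 13 − 2² = 9 = 3² ⇒ 13 = 2² + 3².
  109: 109 − 1² = 108, 109 − 2² = 105, 109 − 3² = 100 = 10² ⇒ 109 = 3² + 10².
  Combine using the Brahmagupta–Fibonacci identity (a² + b²)(c² + d²) = (ac − bd)² + (ad + bc)² = (ac + bd)² + (ad − bc)²:
  5 · 13 = 65: from (1² + 2²)(2² + 3²), take (1·2 − 2·3, 1·3 + 2·2) = (2 − 6, 3 + 4) = (-4, 7); dropping signs (only squares matter) gives (4, 7); check 4² + 7² = 16 + 49 = 65 ✓.
  65 · 109 = 7085: from (4² + 7²)(3² + 10²), take (4·3 − 7·10, 4·10 + 7·3) = (12 − 70, 40 + 21) = (-58, 61); dropping signs (only squares matter) gives (58, 61); check 58² + 61² = 3364 + 3721 = 7085 ✓.
Step 4: Order so x ≤ y and verify: 58² + 61² = 3364 + 3721 = 7085 = n. ✓

n = 7085 = 58² + 61² (one valid representation with x ≤ y).


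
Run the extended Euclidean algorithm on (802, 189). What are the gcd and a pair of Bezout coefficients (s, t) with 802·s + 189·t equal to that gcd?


Euclidean algorithm on (802, 189) — divide until remainder is 0:
  802 = 4 · 189 + 46
  189 = 4 · 46 + 5
  46 = 9 · 5 + 1
  5 = 5 · 1 + 0
gcd(802, 189) = 1.
Track Bezout coefficients alongside the remainders: start with r₀ = 802 = a·1 + b·0 (s = 1, t = 0) and r₁ = 189 = a·0 + b·1 (s = 0, t = 1); each new remainder r_{k+1} = r_{k-1} − q_k·r_k inherits s_{k+1} = s_{k-1} − q_k·s_k, t_{k+1} = t_{k-1} − q_k·t_k, so r_k = a·s_k + b·t_k at every step:
  q = 4: r = 46, s = 1 − 4·0 = 1, t = 0 − 4·1 = -4  (check: 802·1 + 189·(-4) = 46)
  q = 4: r = 5, s = 0 − 4·1 = -4, t = 1 − 4·(-4) = 17  (check: 802·(-4) + 189·17 = 5)
  q = 9: r = 1, s = 1 − 9·(-4) = 37, t = -4 − 9·17 = -157  (check: 802·37 + 189·(-157) = 1)
The row with r = 1 (the gcd) gives the Bezout coefficients s = 37, t = -157.
Result: 802 · (37) + 189 · (-157) = 1.

gcd(802, 189) = 1; s = 37, t = -157 (check: 802·37 + 189·(-157) = 1).


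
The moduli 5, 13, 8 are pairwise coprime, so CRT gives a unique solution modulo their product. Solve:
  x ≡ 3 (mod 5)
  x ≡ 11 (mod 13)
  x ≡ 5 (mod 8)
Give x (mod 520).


Moduli 5, 13, 8 are pairwise coprime; by CRT there is a unique solution modulo M = 5 · 13 · 8 = 520.
Solve pairwise, accumulating the modulus:
  Start with x ≡ 3 (mod 5).
  Combine with x ≡ 11 (mod 13): since gcd(5, 13) = 1, we get a unique residue mod 65.
    Write x = 3 + 5·t and substitute into x ≡ 11 (mod 13): 5·t ≡ 11 − 3 = 8 (mod 13).
    The inverse of 5 mod 13 is 8 (since 5·8 = 40 = 3·13 + 1), so t ≡ 8·8 = 64 ≡ 12 (mod 13).
    Then x = 3 + 5·12 = 63, valid modulo lcm(5, 13) = 65: x ≡ 63 (mod 65).
  Combine with x ≡ 5 (mod 8): since gcd(65, 8) = 1, we get a unique residue mod 520.
    Write x = 63 + 65·t and substitute into x ≡ 5 (mod 8): 65·t ≡ 5 − 63 = -58 (mod 8).
    Reduce coefficients mod 8: 1·t ≡ 6 (mod 8).
    So t ≡ 6 (mod 8).
    Then x = 63 + 65·6 = 453, valid modulo lcm(65, 8) = 520: x ≡ 453 (mod 520).
Verify: 453 mod 5 = 3 ✓, 453 mod 13 = 11 ✓, 453 mod 8 = 5 ✓.

x ≡ 453 (mod 520).


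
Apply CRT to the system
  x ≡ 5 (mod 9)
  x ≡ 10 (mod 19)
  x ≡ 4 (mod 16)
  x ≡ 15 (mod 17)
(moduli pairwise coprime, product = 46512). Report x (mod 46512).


Product of moduli M = 9 · 19 · 16 · 17 = 46512.
Merge one congruence at a time:
  Start: x ≡ 5 (mod 9).
  Combine with x ≡ 10 (mod 19); new modulus lcm = 171.
    Write x = 5 + 9·t and substitute into x ≡ 10 (mod 19): 9·t ≡ 10 − 5 = 5 (mod 19).
    The inverse of 9 mod 19 is 17 (since 9·17 = 153 = 8·19 + 1), so t ≡ 17·5 = 85 ≡ 9 (mod 19).
    Then x = 5 + 9·9 = 86, valid modulo lcm(9, 19) = 171: x ≡ 86 (mod 171).
  Combine with x ≡ 4 (mod 16); new modulus lcm = 2736.
    Write x = 86 + 171·t and substitute into x ≡ 4 (mod 16): 171·t ≡ 4 − 86 = -82 (mod 16).
    Reduce coefficients mod 16: 11·t ≡ 14 (mod 16).
    The inverse of 11 mod 16 is 3 (since 11·3 = 33 = 2·16 + 1), so t ≡ 3·14 = 42 ≡ 10 (mod 16).
    Then x = 86 + 171·10 = 1796, valid modulo lcm(171, 16) = 2736: x ≡ 1796 (mod 2736).
  Combine with x ≡ 15 (mod 17); new modulus lcm = 46512.
    Write x = 1796 + 2736·t and substitute into x ≡ 15 (mod 17): 2736·t ≡ 15 − 1796 = -1781 (mod 17).
    Reduce coefficients mod 17: 16·t ≡ 4 (mod 17).
    The inverse of 16 mod 17 is 16 (since 16·16 = 256 = 15·17 + 1), so t ≡ 16·4 = 64 ≡ 13 (mod 17).
    Then x = 1796 + 2736·13 = 37364, valid modulo lcm(2736, 17) = 46512: x ≡ 37364 (mod 46512).
Verify against each original: 37364 mod 9 = 5, 37364 mod 19 = 10, 37364 mod 16 = 4, 37364 mod 17 = 15.

x ≡ 37364 (mod 46512).


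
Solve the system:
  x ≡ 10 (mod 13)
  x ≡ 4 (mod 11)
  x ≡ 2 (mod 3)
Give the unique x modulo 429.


Moduli 13, 11, 3 are pairwise coprime; by CRT there is a unique solution modulo M = 13 · 11 · 3 = 429.
Solve pairwise, accumulating the modulus:
  Start with x ≡ 10 (mod 13).
  Combine with x ≡ 4 (mod 11): since gcd(13, 11) = 1, we get a unique residue mod 143.
    Write x = 10 + 13·t and substitute into x ≡ 4 (mod 11): 13·t ≡ 4 − 10 = -6 (mod 11).
    Reduce coefficients mod 11: 2·t ≡ 5 (mod 11).
    The inverse of 2 mod 11 is 6 (since 2·6 = 12 = 1·11 + 1), so t ≡ 6·5 = 30 ≡ 8 (mod 11).
    Then x = 10 + 13·8 = 114, valid modulo lcm(13, 11) = 143: x ≡ 114 (mod 143).
  Combine with x ≡ 2 (mod 3): since gcd(143, 3) = 1, we get a unique residue mod 429.
    Write x = 114 + 143·t and substitute into x ≡ 2 (mod 3): 143·t ≡ 2 − 114 = -112 (mod 3).
    Reduce coefficients mod 3: 2·t ≡ 2 (mod 3).
    The inverse of 2 mod 3 is 2 (since 2·2 = 4 = 1·3 + 1), so t ≡ 2·2 = 4 ≡ 1 (mod 3).
    Then x = 114 + 143·1 = 257, valid modulo lcm(143, 3) = 429: x ≡ 257 (mod 429).
Verify: 257 mod 13 = 10 ✓, 257 mod 11 = 4 ✓, 257 mod 3 = 2 ✓.

x ≡ 257 (mod 429).


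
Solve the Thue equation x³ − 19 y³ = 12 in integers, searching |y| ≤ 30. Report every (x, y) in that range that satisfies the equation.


The equation is x³ - 19y³ = 12. For fixed y, x³ = 19·y³ + 12, so a solution requires the RHS to be a perfect cube.
Strategy: iterate y from -30 to 30, compute RHS = 19·y³ + 12, and check whether it is a (positive or negative) perfect cube.
Check small values of y:
  y = 0: RHS = 12 is not a perfect cube.
  y = 1: RHS = 31 is not a perfect cube.
  y = -1: RHS = -7 is not a perfect cube.
  y = 2: RHS = 164 is not a perfect cube.
  y = -2: RHS = -140 is not a perfect cube.
  y = 3: RHS = 525 is not a perfect cube.
  y = -3: RHS = -501 is not a perfect cube.
Continuing the search up to |y| = 30 finds no solutions either.
No (x, y) in the scanned range satisfies the equation.

No integer solutions with |y| ≤ 30.


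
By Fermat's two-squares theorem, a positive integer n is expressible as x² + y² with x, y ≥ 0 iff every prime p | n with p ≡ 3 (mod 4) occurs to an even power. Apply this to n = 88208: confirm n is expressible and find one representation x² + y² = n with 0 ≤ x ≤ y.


Step 1: Factor n = 88208 = 2^4 · 37 · 149.
Step 2: Check the mod-4 condition on each prime factor: 2 = 2 (special); 37 ≡ 1 (mod 4), exponent 1; 149 ≡ 1 (mod 4), exponent 1.
All primes ≡ 3 (mod 4) appear to even exponent (or don't appear), so by the two-squares theorem n IS expressible as a sum of two squares.
Step 3: Build a representation. Group n = k² · m with k = 4 and m = 37 · 149 = 5513 (a product of primes ≡ 1 (mod 4)); a representation of m scales to one of n via (k·x)² + (k·y)² = k²(x² + y²). Each prime p ≡ 1 (mod 4) is itself a sum of two squares; find a² by testing p − a² for a perfect square:
  37: 37 − 1² = 36 = 6² ⇒ 37 = 1² + 6².
  149: 149 − 1² = 148, 149 − 2² = 145, 149 − 3² = 140, 149 − 4² = 133, 149 − 5² = 124, 149 − 6² = 113, 149 − 7² = 100 = 10² ⇒ 149 = 7² + 10².
  Combine using the Brahmagupta–Fibonacci identity (a² + b²)(c² + d²) = (ac − bd)² + (ad + bc)² = (ac + bd)² + (ad − bc)²:
  37 · 149 = 5513: from (1² + 6²)(7² + 10²), take (1·7 − 6·10, 1·10 + 6·7) = (7 − 60, 10 + 42) = (-53, 52); dropping signs (only squares matter) gives (53, 52); check 53² + 52² = 2809 + 2704 = 5513 ✓.
  Scale by k = 4: (4·53, 4·52) = (212, 208).
Step 4: Order so x ≤ y and verify: 208² + 212² = 43264 + 44944 = 88208 = n. ✓

n = 88208 = 208² + 212² (one valid representation with x ≤ y).


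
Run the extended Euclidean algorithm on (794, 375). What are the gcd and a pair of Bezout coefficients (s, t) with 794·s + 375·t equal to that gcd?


Euclidean algorithm on (794, 375) — divide until remainder is 0:
  794 = 2 · 375 + 44
  375 = 8 · 44 + 23
  44 = 1 · 23 + 21
  23 = 1 · 21 + 2
  21 = 10 · 2 + 1
  2 = 2 · 1 + 0
gcd(794, 375) = 1.
Track Bezout coefficients alongside the remainders: start with r₀ = 794 = a·1 + b·0 (s = 1, t = 0) and r₁ = 375 = a·0 + b·1 (s = 0, t = 1); each new remainder r_{k+1} = r_{k-1} − q_k·r_k inherits s_{k+1} = s_{k-1} − q_k·s_k, t_{k+1} = t_{k-1} − q_k·t_k, so r_k = a·s_k + b·t_k at every step:
  q = 2: r = 44, s = 1 − 2·0 = 1, t = 0 − 2·1 = -2  (check: 794·1 + 375·(-2) = 44)
  q = 8: r = 23, s = 0 − 8·1 = -8, t = 1 − 8·(-2) = 17  (check: 794·(-8) + 375·17 = 23)
  q = 1: r = 21, s = 1 − 1·(-8) = 9, t = -2 − 1·17 = -19  (check: 794·9 + 375·(-19) = 21)
  q = 1: r = 2, s = -8 − 1·9 = -17, t = 17 − 1·(-19) = 36  (check: 794·(-17) + 375·36 = 2)
  q = 10: r = 1, s = 9 − 10·(-17) = 179, t = -19 − 10·36 = -379  (check: 794·179 + 375·(-379) = 1)
The row with r = 1 (the gcd) gives the Bezout coefficients s = 179, t = -379.
Result: 794 · (179) + 375 · (-379) = 1.

gcd(794, 375) = 1; s = 179, t = -379 (check: 794·179 + 375·(-379) = 1).


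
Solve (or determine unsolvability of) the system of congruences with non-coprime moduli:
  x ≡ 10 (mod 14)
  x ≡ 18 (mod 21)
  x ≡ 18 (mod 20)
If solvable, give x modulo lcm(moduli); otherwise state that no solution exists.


Moduli 14, 21, 20 are not pairwise coprime, so CRT works modulo lcm(m_i) when all pairwise compatibility conditions hold.
Pairwise compatibility: gcd(m_i, m_j) must divide a_i - a_j for every pair.
Merge one congruence at a time:
  Start: x ≡ 10 (mod 14).
  Combine with x ≡ 18 (mod 21): gcd(14, 21) = 7, and 18 - 10 = 8 is NOT divisible by 7.
    ⇒ system is inconsistent (no integer solution).

No solution (the system is inconsistent).


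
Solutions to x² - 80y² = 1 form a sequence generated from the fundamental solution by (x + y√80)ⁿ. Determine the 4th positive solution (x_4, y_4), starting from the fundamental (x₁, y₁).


Step 1: Find the fundamental solution (x₁, y₁) of x² - 80y² = 1.
  Expand √80 as a continued fraction. a₀ = ⌊√80⌋ = 8; iterate m_{k+1} = d_k·a_k − m_k, d_{k+1} = (80 − m_{k+1}²)/d_k, a_{k+1} = ⌊(a₀ + m_{k+1})/d_{k+1}⌋ (starting m₀ = 0, d₀ = 1), with convergents p_k = a_k·p_{k-1} + p_{k-2}, q_k = a_k·q_{k-1} + q_{k-2} (p₋₁ = 1, q₋₁ = 0):
  k = 0: a₀ = 8; p₀/q₀ = 8/1; p₀² − 80·q₀² = 64 − 80 = -16.
  k = 1: m = 8, d = 16, a = ⌊(8 + 8)/16⌋ = 1; p/q = (1·8 + 1)/(1·1 + 0) = 9/1; p² − 80·q² = 81 − 80 = 1.
  The first convergent with p² − 80·q² = 1 gives the fundamental solution (x₁, y₁) = (9, 1).
Step 2: Apply the recurrence (x_{n+1}, y_{n+1}) = (x₁x_n + 80y₁y_n, x₁y_n + y₁x_n) repeatedly.
  From (x_1, y_1) = (9, 1): x_2 = 9·9 + 80·1·1 = 161; y_2 = 9·1 + 1·9 = 18.
  From (x_2, y_2) = (161, 18): x_3 = 9·161 + 80·1·18 = 2889; y_3 = 9·18 + 1·161 = 323.
  From (x_3, y_3) = (2889, 323): x_4 = 9·2889 + 80·1·323 = 51841; y_4 = 9·323 + 1·2889 = 5796.
Step 3: Verify x_4² - 80·y_4² = 2687489281 - 2687489280 = 1 (should be 1). ✓

(x_1, y_1) = (9, 1); (x_4, y_4) = (51841, 5796).


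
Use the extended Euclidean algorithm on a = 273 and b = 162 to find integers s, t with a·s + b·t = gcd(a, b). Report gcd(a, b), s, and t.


Euclidean algorithm on (273, 162) — divide until remainder is 0:
  273 = 1 · 162 + 111
  162 = 1 · 111 + 51
  111 = 2 · 51 + 9
  51 = 5 · 9 + 6
  9 = 1 · 6 + 3
  6 = 2 · 3 + 0
gcd(273, 162) = 3.
Track Bezout coefficients alongside the remainders: start with r₀ = 273 = a·1 + b·0 (s = 1, t = 0) and r₁ = 162 = a·0 + b·1 (s = 0, t = 1); each new remainder r_{k+1} = r_{k-1} − q_k·r_k inherits s_{k+1} = s_{k-1} − q_k·s_k, t_{k+1} = t_{k-1} − q_k·t_k, so r_k = a·s_k + b·t_k at every step:
  q = 1: r = 111, s = 1 − 1·0 = 1, t = 0 − 1·1 = -1  (check: 273·1 + 162·(-1) = 111)
  q = 1: r = 51, s = 0 − 1·1 = -1, t = 1 − 1·(-1) = 2  (check: 273·(-1) + 162·2 = 51)
  q = 2: r = 9, s = 1 − 2·(-1) = 3, t = -1 − 2·2 = -5  (check: 273·3 + 162·(-5) = 9)
  q = 5: r = 6, s = -1 − 5·3 = -16, t = 2 − 5·(-5) = 27  (check: 273·(-16) + 162·27 = 6)
  q = 1: r = 3, s = 3 − 1·(-16) = 19, t = -5 − 1·27 = -32  (check: 273·19 + 162·(-32) = 3)
The row with r = 3 (the gcd) gives the Bezout coefficients s = 19, t = -32.
Result: 273 · (19) + 162 · (-32) = 3.

gcd(273, 162) = 3; s = 19, t = -32 (check: 273·19 + 162·(-32) = 3).


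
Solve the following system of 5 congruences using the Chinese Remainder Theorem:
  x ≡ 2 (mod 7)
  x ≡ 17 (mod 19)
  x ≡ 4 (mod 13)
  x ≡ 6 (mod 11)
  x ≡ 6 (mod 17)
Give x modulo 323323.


Product of moduli M = 7 · 19 · 13 · 11 · 17 = 323323.
Merge one congruence at a time:
  Start: x ≡ 2 (mod 7).
  Combine with x ≡ 17 (mod 19); new modulus lcm = 133.
    Write x = 2 + 7·t and substitute into x ≡ 17 (mod 19): 7·t ≡ 17 − 2 = 15 (mod 19).
    The inverse of 7 mod 19 is 11 (since 7·11 = 77 = 4·19 + 1), so t ≡ 11·15 = 165 ≡ 13 (mod 19).
    Then x = 2 + 7·13 = 93, valid modulo lcm(7, 19) = 133: x ≡ 93 (mod 133).
  Combine with x ≡ 4 (mod 13); new modulus lcm = 1729.
    Write x = 93 + 133·t and substitute into x ≡ 4 (mod 13): 133·t ≡ 4 − 93 = -89 (mod 13).
    Reduce coefficients mod 13: 3·t ≡ 2 (mod 13).
    The inverse of 3 mod 13 is 9 (since 3·9 = 27 = 2·13 + 1), so t ≡ 9·2 = 18 ≡ 5 (mod 13).
    Then x = 93 + 133·5 = 758, valid modulo lcm(133, 13) = 1729: x ≡ 758 (mod 1729).
  Combine with x ≡ 6 (mod 11); new modulus lcm = 19019.
    Write x = 758 + 1729·t and substitute into x ≡ 6 (mod 11): 1729·t ≡ 6 − 758 = -752 (mod 11).
    Reduce coefficients mod 11: 2·t ≡ 7 (mod 11).
    The inverse of 2 mod 11 is 6 (since 2·6 = 12 = 1·11 + 1), so t ≡ 6·7 = 42 ≡ 9 (mod 11).
    Then x = 758 + 1729·9 = 16319, valid modulo lcm(1729, 11) = 19019: x ≡ 16319 (mod 19019).
  Combine with x ≡ 6 (mod 17); new modulus lcm = 323323.
    Write x = 16319 + 19019·t and substitute into x ≡ 6 (mod 17): 19019·t ≡ 6 − 16319 = -16313 (mod 17).
    Reduce coefficients mod 17: 13·t ≡ 7 (mod 17).
    The inverse of 13 mod 17 is 4 (since 13·4 = 52 = 3·17 + 1), so t ≡ 4·7 = 28 ≡ 11 (mod 17).
    Then x = 16319 + 19019·11 = 225528, valid modulo lcm(19019, 17) = 323323: x ≡ 225528 (mod 323323).
Verify against each original: 225528 mod 7 = 2, 225528 mod 19 = 17, 225528 mod 13 = 4, 225528 mod 11 = 6, 225528 mod 17 = 6.

x ≡ 225528 (mod 323323).


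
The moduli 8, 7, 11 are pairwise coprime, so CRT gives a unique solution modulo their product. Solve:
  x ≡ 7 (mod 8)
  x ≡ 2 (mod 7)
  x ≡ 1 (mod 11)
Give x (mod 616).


Moduli 8, 7, 11 are pairwise coprime; by CRT there is a unique solution modulo M = 8 · 7 · 11 = 616.
Solve pairwise, accumulating the modulus:
  Start with x ≡ 7 (mod 8).
  Combine with x ≡ 2 (mod 7): since gcd(8, 7) = 1, we get a unique residue mod 56.
    Write x = 7 + 8·t and substitute into x ≡ 2 (mod 7): 8·t ≡ 2 − 7 = -5 (mod 7).
    Reduce coefficients mod 7: 1·t ≡ 2 (mod 7).
    So t ≡ 2 (mod 7).
    Then x = 7 + 8·2 = 23, valid modulo lcm(8, 7) = 56: x ≡ 23 (mod 56).
  Combine with x ≡ 1 (mod 11): since gcd(56, 11) = 1, we get a unique residue mod 616.
    Write x = 23 + 56·t and substitute into x ≡ 1 (mod 11): 56·t ≡ 1 − 23 = -22 (mod 11).
    Reduce coefficients mod 11: 1·t ≡ 0 (mod 11).
    So t ≡ 0 (mod 11).
    Then x = 23 + 56·0 = 23, valid modulo lcm(56, 11) = 616: x ≡ 23 (mod 616).
Verify: 23 mod 8 = 7 ✓, 23 mod 7 = 2 ✓, 23 mod 11 = 1 ✓.

x ≡ 23 (mod 616).


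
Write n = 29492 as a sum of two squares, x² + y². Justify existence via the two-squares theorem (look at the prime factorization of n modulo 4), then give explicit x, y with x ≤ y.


Step 1: Factor n = 29492 = 2^2 · 73 · 101.
Step 2: Check the mod-4 condition on each prime factor: 2 = 2 (special); 73 ≡ 1 (mod 4), exponent 1; 101 ≡ 1 (mod 4), exponent 1.
All primes ≡ 3 (mod 4) appear to even exponent (or don't appear), so by the two-squares theorem n IS expressible as a sum of two squares.
Step 3: Build a representation. Group n = k² · m with k = 2 and m = 73 · 101 = 7373 (a product of primes ≡ 1 (mod 4)); a representation of m scales to one of n via (k·x)² + (k·y)² = k²(x² + y²). Each prime p ≡ 1 (mod 4) is itself a sum of two squares; find a² by testing p − a² for a perfect square:
  73: 73 − 1² = 72, 73 − 2² = 69, 73 − 3² = 64 = 8² ⇒ 73 = 3² + 8².
  101: 101 − 1² = 100 = 10² ⇒ 101 = 1² + 10².
  Combine using the Brahmagupta–Fibonacci identity (a² + b²)(c² + d²) = (ac − bd)² + (ad + bc)² = (ac + bd)² + (ad − bc)²:
  73 · 101 = 7373: from (3² + 8²)(1² + 10²), take (3·1 − 8·10, 3·10 + 8·1) = (3 − 80, 30 + 8) = (-77, 38); dropping signs (only squares matter) gives (77, 38); check 77² + 38² = 5929 + 1444 = 7373 ✓.
  Scale by k = 2: (2·77, 2·38) = (154, 76).
Step 4: Order so x ≤ y and verify: 76² + 154² = 5776 + 23716 = 29492 = n. ✓

n = 29492 = 76² + 154² (one valid representation with x ≤ y).


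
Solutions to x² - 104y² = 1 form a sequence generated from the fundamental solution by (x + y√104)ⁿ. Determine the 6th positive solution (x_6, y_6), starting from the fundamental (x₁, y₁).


Step 1: Find the fundamental solution (x₁, y₁) of x² - 104y² = 1.
  Expand √104 as a continued fraction. a₀ = ⌊√104⌋ = 10; iterate m_{k+1} = d_k·a_k − m_k, d_{k+1} = (104 − m_{k+1}²)/d_k, a_{k+1} = ⌊(a₀ + m_{k+1})/d_{k+1}⌋ (starting m₀ = 0, d₀ = 1), with convergents p_k = a_k·p_{k-1} + p_{k-2}, q_k = a_k·q_{k-1} + q_{k-2} (p₋₁ = 1, q₋₁ = 0):
  k = 0: a₀ = 10; p₀/q₀ = 10/1; p₀² − 104·q₀² = 100 − 104 = -4.
  k = 1: m = 10, d = 4, a = ⌊(10 + 10)/4⌋ = 5; p/q = (5·10 + 1)/(5·1 + 0) = 51/5; p² − 104·q² = 2601 − 2600 = 1.
  The first convergent with p² − 104·q² = 1 gives the fundamental solution (x₁, y₁) = (51, 5).
Step 2: Apply the recurrence (x_{n+1}, y_{n+1}) = (x₁x_n + 104y₁y_n, x₁y_n + y₁x_n) repeatedly.
  From (x_1, y_1) = (51, 5): x_2 = 51·51 + 104·5·5 = 5201; y_2 = 51·5 + 5·51 = 510.
  From (x_2, y_2) = (5201, 510): x_3 = 51·5201 + 104·5·510 = 530451; y_3 = 51·510 + 5·5201 = 52015.
  From (x_3, y_3) = (530451, 52015): x_4 = 51·530451 + 104·5·52015 = 54100801; y_4 = 51·52015 + 5·530451 = 5305020.
  From (x_4, y_4) = (54100801, 5305020): x_5 = 51·54100801 + 104·5·5305020 = 5517751251; y_5 = 51·5305020 + 5·54100801 = 541060025.
  From (x_5, y_5) = (5517751251, 541060025): x_6 = 51·5517751251 + 104·5·541060025 = 562756526801; y_6 = 51·541060025 + 5·5517751251 = 55182817530.
Step 3: Verify x_6² - 104·y_6² = 316694908457124631293601 - 316694908457124631293600 = 1 (should be 1). ✓

(x_1, y_1) = (51, 5); (x_6, y_6) = (562756526801, 55182817530).


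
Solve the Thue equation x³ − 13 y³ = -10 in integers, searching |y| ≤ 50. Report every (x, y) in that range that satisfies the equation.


The equation is x³ - 13y³ = -10. For fixed y, x³ = 13·y³ − 10, so a solution requires the RHS to be a perfect cube.
Strategy: iterate y from -50 to 50, compute RHS = 13·y³ − 10, and check whether it is a (positive or negative) perfect cube.
Check small values of y:
  y = 0: RHS = -10 is not a perfect cube.
  y = 1: RHS = 3 is not a perfect cube.
  y = -1: RHS = -23 is not a perfect cube.
  y = 2: RHS = 94 is not a perfect cube.
  y = -2: RHS = -114 is not a perfect cube.
  y = 3: RHS = 341 is not a perfect cube.
  y = -3: RHS = -361 is not a perfect cube.
Continuing the search up to |y| = 50 finds no solutions either.
No (x, y) in the scanned range satisfies the equation.

No integer solutions with |y| ≤ 50.


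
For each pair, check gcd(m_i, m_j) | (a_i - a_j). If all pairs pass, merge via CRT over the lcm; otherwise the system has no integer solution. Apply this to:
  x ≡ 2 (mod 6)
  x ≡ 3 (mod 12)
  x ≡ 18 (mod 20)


Moduli 6, 12, 20 are not pairwise coprime, so CRT works modulo lcm(m_i) when all pairwise compatibility conditions hold.
Pairwise compatibility: gcd(m_i, m_j) must divide a_i - a_j for every pair.
Merge one congruence at a time:
  Start: x ≡ 2 (mod 6).
  Combine with x ≡ 3 (mod 12): gcd(6, 12) = 6, and 3 - 2 = 1 is NOT divisible by 6.
    ⇒ system is inconsistent (no integer solution).

No solution (the system is inconsistent).


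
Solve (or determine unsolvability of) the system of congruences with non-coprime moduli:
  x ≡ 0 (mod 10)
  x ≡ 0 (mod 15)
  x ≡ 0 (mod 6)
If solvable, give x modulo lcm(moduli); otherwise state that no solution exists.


Moduli 10, 15, 6 are not pairwise coprime, so CRT works modulo lcm(m_i) when all pairwise compatibility conditions hold.
Pairwise compatibility: gcd(m_i, m_j) must divide a_i - a_j for every pair.
Merge one congruence at a time:
  Start: x ≡ 0 (mod 10).
  Combine with x ≡ 0 (mod 15): gcd(10, 15) = 5; 0 - 0 = 0, which IS divisible by 5, so compatible.
    Write x = 0 + 10·t and substitute into x ≡ 0 (mod 15): 10·t ≡ 0 − 0 = 0 (mod 15).
    Divide the congruence (and modulus) by g = 5: 2·t ≡ 0 (mod 3).
    The inverse of 2 mod 3 is 2 (since 2·2 = 4 = 1·3 + 1), so t ≡ 2·0 = 0 ≡ 0 (mod 3).
    Then x = 0 + 10·0 = 0, valid modulo lcm(10, 15) = 30: x ≡ 0 (mod 30).
  Combine with x ≡ 0 (mod 6): gcd(30, 6) = 6; 0 - 0 = 0, which IS divisible by 6, so compatible.
    Write x = 0 + 30·t and substitute into x ≡ 0 (mod 6): 30·t ≡ 0 − 0 = 0 (mod 6).
    Divide the congruence (and modulus) by g = 6: 5·t ≡ 0 (mod 1).
    Modulo 1 every t works; take t = 0.
    Then x = 0 + 30·0 = 0, valid modulo lcm(30, 6) = 30: x ≡ 0 (mod 30).
Verify: 0 mod 10 = 0, 0 mod 15 = 0, 0 mod 6 = 0.

x ≡ 0 (mod 30).


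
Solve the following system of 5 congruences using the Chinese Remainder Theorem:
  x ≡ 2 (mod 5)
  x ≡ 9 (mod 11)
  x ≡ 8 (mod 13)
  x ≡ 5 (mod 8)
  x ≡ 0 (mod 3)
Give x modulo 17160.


Product of moduli M = 5 · 11 · 13 · 8 · 3 = 17160.
Merge one congruence at a time:
  Start: x ≡ 2 (mod 5).
  Combine with x ≡ 9 (mod 11); new modulus lcm = 55.
    Write x = 2 + 5·t and substitute into x ≡ 9 (mod 11): 5·t ≡ 9 − 2 = 7 (mod 11).
    The inverse of 5 mod 11 is 9 (since 5·9 = 45 = 4·11 + 1), so t ≡ 9·7 = 63 ≡ 8 (mod 11).
    Then x = 2 + 5·8 = 42, valid modulo lcm(5, 11) = 55: x ≡ 42 (mod 55).
  Combine with x ≡ 8 (mod 13); new modulus lcm = 715.
    Write x = 42 + 55·t and substitute into x ≡ 8 (mod 13): 55·t ≡ 8 − 42 = -34 (mod 13).
    Reduce coefficients mod 13: 3·t ≡ 5 (mod 13).
    The inverse of 3 mod 13 is 9 (since 3·9 = 27 = 2·13 + 1), so t ≡ 9·5 = 45 ≡ 6 (mod 13).
    Then x = 42 + 55·6 = 372, valid modulo lcm(55, 13) = 715: x ≡ 372 (mod 715).
  Combine with x ≡ 5 (mod 8); new modulus lcm = 5720.
    Write x = 372 + 715·t and substitute into x ≡ 5 (mod 8): 715·t ≡ 5 − 372 = -367 (mod 8).
    Reduce coefficients mod 8: 3·t ≡ 1 (mod 8).
    The inverse of 3 mod 8 is 3 (since 3·3 = 9 = 1·8 + 1), so t ≡ 3·1 = 3 ≡ 3 (mod 8).
    Then x = 372 + 715·3 = 2517, valid modulo lcm(715, 8) = 5720: x ≡ 2517 (mod 5720).
  Combine with x ≡ 0 (mod 3); new modulus lcm = 17160.
    Write x = 2517 + 5720·t and substitute into x ≡ 0 (mod 3): 5720·t ≡ 0 − 2517 = -2517 (mod 3).
    Reduce coefficients mod 3: 2·t ≡ 0 (mod 3).
    The inverse of 2 mod 3 is 2 (since 2·2 = 4 = 1·3 + 1), so t ≡ 2·0 = 0 ≡ 0 (mod 3).
    Then x = 2517 + 5720·0 = 2517, valid modulo lcm(5720, 3) = 17160: x ≡ 2517 (mod 17160).
Verify against each original: 2517 mod 5 = 2, 2517 mod 11 = 9, 2517 mod 13 = 8, 2517 mod 8 = 5, 2517 mod 3 = 0.

x ≡ 2517 (mod 17160).


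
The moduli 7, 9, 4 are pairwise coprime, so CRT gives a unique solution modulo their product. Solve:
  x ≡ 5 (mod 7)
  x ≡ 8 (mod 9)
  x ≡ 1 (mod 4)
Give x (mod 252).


Moduli 7, 9, 4 are pairwise coprime; by CRT there is a unique solution modulo M = 7 · 9 · 4 = 252.
Solve pairwise, accumulating the modulus:
  Start with x ≡ 5 (mod 7).
  Combine with x ≡ 8 (mod 9): since gcd(7, 9) = 1, we get a unique residue mod 63.
    Write x = 5 + 7·t and substitute into x ≡ 8 (mod 9): 7·t ≡ 8 − 5 = 3 (mod 9).
    The inverse of 7 mod 9 is 4 (since 7·4 = 28 = 3·9 + 1), so t ≡ 4·3 = 12 ≡ 3 (mod 9).
    Then x = 5 + 7·3 = 26, valid modulo lcm(7, 9) = 63: x ≡ 26 (mod 63).
  Combine with x ≡ 1 (mod 4): since gcd(63, 4) = 1, we get a unique residue mod 252.
    Write x = 26 + 63·t and substitute into x ≡ 1 (mod 4): 63·t ≡ 1 − 26 = -25 (mod 4).
    Reduce coefficients mod 4: 3·t ≡ 3 (mod 4).
    The inverse of 3 mod 4 is 3 (since 3·3 = 9 = 2·4 + 1), so t ≡ 3·3 = 9 ≡ 1 (mod 4).
    Then x = 26 + 63·1 = 89, valid modulo lcm(63, 4) = 252: x ≡ 89 (mod 252).
Verify: 89 mod 7 = 5 ✓, 89 mod 9 = 8 ✓, 89 mod 4 = 1 ✓.

x ≡ 89 (mod 252).


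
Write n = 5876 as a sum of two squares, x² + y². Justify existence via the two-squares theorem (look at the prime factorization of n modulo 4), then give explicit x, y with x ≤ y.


Step 1: Factor n = 5876 = 2^2 · 13 · 113.
Step 2: Check the mod-4 condition on each prime factor: 2 = 2 (special); 13 ≡ 1 (mod 4), exponent 1; 113 ≡ 1 (mod 4), exponent 1.
All primes ≡ 3 (mod 4) appear to even exponent (or don't appear), so by the two-squares theorem n IS expressible as a sum of two squares.
Step 3: Build a representation. Group n = k² · m with k = 2 and m = 13 · 113 = 1469 (a product of primes ≡ 1 (mod 4)); a representation of m scales to one of n via (k·x)² + (k·y)² = k²(x² + y²). Each prime p ≡ 1 (mod 4) is itself a sum of two squares; find a² by testing p − a² for a perfect square:
  13: 13 − 1² = 12, 13 − 2² = 9 = 3² ⇒ 13 = 2² + 3².
  113: 113 − 1² = 112, 113 − 2² = 109, 113 − 3² = 104, 113 − 4² = 97, 113 − 5² = 88, 113 − 6² = 77, 113 − 7² = 64 = 8² ⇒ 113 = 7² + 8².
  Combine using the Brahmagupta–Fibonacci identity (a² + b²)(c² + d²) = (ac − bd)² + (ad + bc)² = (ac + bd)² + (ad − bc)²:
  13 · 113 = 1469: from (2² + 3²)(7² + 8²), take (2·7 − 3·8, 2·8 + 3·7) = (14 − 24, 16 + 21) = (-10, 37); dropping signs (only squares matter) gives (10, 37); check 10² + 37² = 100 + 1369 = 1469 ✓.
  Scale by k = 2: (2·10, 2·37) = (20, 74).
Step 4: Order so x ≤ y and verify: 20² + 74² = 400 + 5476 = 5876 = n. ✓

n = 5876 = 20² + 74² (one valid representation with x ≤ y).


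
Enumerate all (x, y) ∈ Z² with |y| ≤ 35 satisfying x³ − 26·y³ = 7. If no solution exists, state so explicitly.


The equation is x³ - 26y³ = 7. For fixed y, x³ = 26·y³ + 7, so a solution requires the RHS to be a perfect cube.
Strategy: iterate y from -35 to 35, compute RHS = 26·y³ + 7, and check whether it is a (positive or negative) perfect cube.
Check small values of y:
  y = 0: RHS = 7 is not a perfect cube.
  y = 1: RHS = 33 is not a perfect cube.
  y = -1: RHS = -19 is not a perfect cube.
  y = 2: RHS = 215 is not a perfect cube.
  y = -2: RHS = -201 is not a perfect cube.
  y = 3: RHS = 709 is not a perfect cube.
  y = -3: RHS = -695 is not a perfect cube.
Continuing the search up to |y| = 35 finds no solutions either.
No (x, y) in the scanned range satisfies the equation.

No integer solutions with |y| ≤ 35.


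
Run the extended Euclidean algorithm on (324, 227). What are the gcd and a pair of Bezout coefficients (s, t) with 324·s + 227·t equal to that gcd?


Euclidean algorithm on (324, 227) — divide until remainder is 0:
  324 = 1 · 227 + 97
  227 = 2 · 97 + 33
  97 = 2 · 33 + 31
  33 = 1 · 31 + 2
  31 = 15 · 2 + 1
  2 = 2 · 1 + 0
gcd(324, 227) = 1.
Track Bezout coefficients alongside the remainders: start with r₀ = 324 = a·1 + b·0 (s = 1, t = 0) and r₁ = 227 = a·0 + b·1 (s = 0, t = 1); each new remainder r_{k+1} = r_{k-1} − q_k·r_k inherits s_{k+1} = s_{k-1} − q_k·s_k, t_{k+1} = t_{k-1} − q_k·t_k, so r_k = a·s_k + b·t_k at every step:
  q = 1: r = 97, s = 1 − 1·0 = 1, t = 0 − 1·1 = -1  (check: 324·1 + 227·(-1) = 97)
  q = 2: r = 33, s = 0 − 2·1 = -2, t = 1 − 2·(-1) = 3  (check: 324·(-2) + 227·3 = 33)
  q = 2: r = 31, s = 1 − 2·(-2) = 5, t = -1 − 2·3 = -7  (check: 324·5 + 227·(-7) = 31)
  q = 1: r = 2, s = -2 − 1·5 = -7, t = 3 − 1·(-7) = 10  (check: 324·(-7) + 227·10 = 2)
  q = 15: r = 1, s = 5 − 15·(-7) = 110, t = -7 − 15·10 = -157  (check: 324·110 + 227·(-157) = 1)
The row with r = 1 (the gcd) gives the Bezout coefficients s = 110, t = -157.
Result: 324 · (110) + 227 · (-157) = 1.

gcd(324, 227) = 1; s = 110, t = -157 (check: 324·110 + 227·(-157) = 1).


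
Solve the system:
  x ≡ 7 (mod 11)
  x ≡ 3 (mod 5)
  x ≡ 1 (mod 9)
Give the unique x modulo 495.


Moduli 11, 5, 9 are pairwise coprime; by CRT there is a unique solution modulo M = 11 · 5 · 9 = 495.
Solve pairwise, accumulating the modulus:
  Start with x ≡ 7 (mod 11).
  Combine with x ≡ 3 (mod 5): since gcd(11, 5) = 1, we get a unique residue mod 55.
    Write x = 7 + 11·t and substitute into x ≡ 3 (mod 5): 11·t ≡ 3 − 7 = -4 (mod 5).
    Reduce coefficients mod 5: 1·t ≡ 1 (mod 5).
    So t ≡ 1 (mod 5).
    Then x = 7 + 11·1 = 18, valid modulo lcm(11, 5) = 55: x ≡ 18 (mod 55).
  Combine with x ≡ 1 (mod 9): since gcd(55, 9) = 1, we get a unique residue mod 495.
    Write x = 18 + 55·t and substitute into x ≡ 1 (mod 9): 55·t ≡ 1 − 18 = -17 (mod 9).
    Reduce coefficients mod 9: 1·t ≡ 1 (mod 9).
    So t ≡ 1 (mod 9).
    Then x = 18 + 55·1 = 73, valid modulo lcm(55, 9) = 495: x ≡ 73 (mod 495).
Verify: 73 mod 11 = 7 ✓, 73 mod 5 = 3 ✓, 73 mod 9 = 1 ✓.

x ≡ 73 (mod 495).


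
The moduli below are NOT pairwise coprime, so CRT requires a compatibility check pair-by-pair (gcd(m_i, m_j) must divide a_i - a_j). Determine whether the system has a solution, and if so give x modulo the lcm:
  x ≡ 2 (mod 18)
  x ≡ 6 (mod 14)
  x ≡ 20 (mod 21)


Moduli 18, 14, 21 are not pairwise coprime, so CRT works modulo lcm(m_i) when all pairwise compatibility conditions hold.
Pairwise compatibility: gcd(m_i, m_j) must divide a_i - a_j for every pair.
Merge one congruence at a time:
  Start: x ≡ 2 (mod 18).
  Combine with x ≡ 6 (mod 14): gcd(18, 14) = 2; 6 - 2 = 4, which IS divisible by 2, so compatible.
    Write x = 2 + 18·t and substitute into x ≡ 6 (mod 14): 18·t ≡ 6 − 2 = 4 (mod 14).
    Divide the congruence (and modulus) by g = 2: 9·t ≡ 2 (mod 7).
    Reduce coefficients mod 7: 2·t ≡ 2 (mod 7).
    The inverse of 2 mod 7 is 4 (since 2·4 = 8 = 1·7 + 1), so t ≡ 4·2 = 8 ≡ 1 (mod 7).
    Then x = 2 + 18·1 = 20, valid modulo lcm(18, 14) = 126: x ≡ 20 (mod 126).
  Combine with x ≡ 20 (mod 21): gcd(126, 21) = 21; 20 - 20 = 0, which IS divisible by 21, so compatible.
    Write x = 20 + 126·t and substitute into x ≡ 20 (mod 21): 126·t ≡ 20 − 20 = 0 (mod 21).
    Divide the congruence (and modulus) by g = 21: 6·t ≡ 0 (mod 1).
    Modulo 1 every t works; take t = 0.
    Then x = 20 + 126·0 = 20, valid modulo lcm(126, 21) = 126: x ≡ 20 (mod 126).
Verify: 20 mod 18 = 2, 20 mod 14 = 6, 20 mod 21 = 20.

x ≡ 20 (mod 126).


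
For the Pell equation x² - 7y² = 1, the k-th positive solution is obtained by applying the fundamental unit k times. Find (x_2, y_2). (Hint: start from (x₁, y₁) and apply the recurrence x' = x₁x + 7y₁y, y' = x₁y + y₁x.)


Step 1: Find the fundamental solution (x₁, y₁) of x² - 7y² = 1.
  Expand √7 as a continued fraction. a₀ = ⌊√7⌋ = 2; iterate m_{k+1} = d_k·a_k − m_k, d_{k+1} = (7 − m_{k+1}²)/d_k, a_{k+1} = ⌊(a₀ + m_{k+1})/d_{k+1}⌋ (starting m₀ = 0, d₀ = 1), with convergents p_k = a_k·p_{k-1} + p_{k-2}, q_k = a_k·q_{k-1} + q_{k-2} (p₋₁ = 1, q₋₁ = 0):
  k = 0: a₀ = 2; p₀/q₀ = 2/1; p₀² − 7·q₀² = 4 − 7 = -3.
  k = 1: m = 2, d = 3, a = ⌊(2 + 2)/3⌋ = 1; p/q = (1·2 + 1)/(1·1 + 0) = 3/1; p² − 7·q² = 9 − 7 = 2.
  k = 2: m = 1, d = 2, a = ⌊(2 + 1)/2⌋ = 1; p/q = (1·3 + 2)/(1·1 + 1) = 5/2; p² − 7·q² = 25 − 28 = -3.
  k = 3: m = 1, d = 3, a = ⌊(2 + 1)/3⌋ = 1; p/q = (1·5 + 3)/(1·2 + 1) = 8/3; p² − 7·q² = 64 − 63 = 1.
  The first convergent with p² − 7·q² = 1 gives the fundamental solution (x₁, y₁) = (8, 3).
Step 2: Apply the recurrence (x_{n+1}, y_{n+1}) = (x₁x_n + 7y₁y_n, x₁y_n + y₁x_n) repeatedly.
  From (x_1, y_1) = (8, 3): x_2 = 8·8 + 7·3·3 = 127; y_2 = 8·3 + 3·8 = 48.
Step 3: Verify x_2² - 7·y_2² = 16129 - 16128 = 1 (should be 1). ✓

(x_1, y_1) = (8, 3); (x_2, y_2) = (127, 48).


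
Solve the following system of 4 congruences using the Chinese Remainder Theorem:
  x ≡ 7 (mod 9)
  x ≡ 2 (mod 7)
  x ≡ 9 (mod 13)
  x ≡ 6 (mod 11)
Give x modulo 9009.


Product of moduli M = 9 · 7 · 13 · 11 = 9009.
Merge one congruence at a time:
  Start: x ≡ 7 (mod 9).
  Combine with x ≡ 2 (mod 7); new modulus lcm = 63.
    Write x = 7 + 9·t and substitute into x ≡ 2 (mod 7): 9·t ≡ 2 − 7 = -5 (mod 7).
    Reduce coefficients mod 7: 2·t ≡ 2 (mod 7).
    The inverse of 2 mod 7 is 4 (since 2·4 = 8 = 1·7 + 1), so t ≡ 4·2 = 8 ≡ 1 (mod 7).
    Then x = 7 + 9·1 = 16, valid modulo lcm(9, 7) = 63: x ≡ 16 (mod 63).
  Combine with x ≡ 9 (mod 13); new modulus lcm = 819.
    Write x = 16 + 63·t and substitute into x ≡ 9 (mod 13): 63·t ≡ 9 − 16 = -7 (mod 13).
    Reduce coefficients mod 13: 11·t ≡ 6 (mod 13).
    The inverse of 11 mod 13 is 6 (since 11·6 = 66 = 5·13 + 1), so t ≡ 6·6 = 36 ≡ 10 (mod 13).
    Then x = 16 + 63·10 = 646, valid modulo lcm(63, 13) = 819: x ≡ 646 (mod 819).
  Combine with x ≡ 6 (mod 11); new modulus lcm = 9009.
    Write x = 646 + 819·t and substitute into x ≡ 6 (mod 11): 819·t ≡ 6 − 646 = -640 (mod 11).
    Reduce coefficients mod 11: 5·t ≡ 9 (mod 11).
    The inverse of 5 mod 11 is 9 (since 5·9 = 45 = 4·11 + 1), so t ≡ 9·9 = 81 ≡ 4 (mod 11).
    Then x = 646 + 819·4 = 3922, valid modulo lcm(819, 11) = 9009: x ≡ 3922 (mod 9009).
Verify against each original: 3922 mod 9 = 7, 3922 mod 7 = 2, 3922 mod 13 = 9, 3922 mod 11 = 6.

x ≡ 3922 (mod 9009).


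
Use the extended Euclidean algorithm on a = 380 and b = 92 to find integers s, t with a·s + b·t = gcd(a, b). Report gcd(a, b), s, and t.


Euclidean algorithm on (380, 92) — divide until remainder is 0:
  380 = 4 · 92 + 12
  92 = 7 · 12 + 8
  12 = 1 · 8 + 4
  8 = 2 · 4 + 0
gcd(380, 92) = 4.
Track Bezout coefficients alongside the remainders: start with r₀ = 380 = a·1 + b·0 (s = 1, t = 0) and r₁ = 92 = a·0 + b·1 (s = 0, t = 1); each new remainder r_{k+1} = r_{k-1} − q_k·r_k inherits s_{k+1} = s_{k-1} − q_k·s_k, t_{k+1} = t_{k-1} − q_k·t_k, so r_k = a·s_k + b·t_k at every step:
  q = 4: r = 12, s = 1 − 4·0 = 1, t = 0 − 4·1 = -4  (check: 380·1 + 92·(-4) = 12)
  q = 7: r = 8, s = 0 − 7·1 = -7, t = 1 − 7·(-4) = 29  (check: 380·(-7) + 92·29 = 8)
  q = 1: r = 4, s = 1 − 1·(-7) = 8, t = -4 − 1·29 = -33  (check: 380·8 + 92·(-33) = 4)
The row with r = 4 (the gcd) gives the Bezout coefficients s = 8, t = -33.
Result: 380 · (8) + 92 · (-33) = 4.

gcd(380, 92) = 4; s = 8, t = -33 (check: 380·8 + 92·(-33) = 4).


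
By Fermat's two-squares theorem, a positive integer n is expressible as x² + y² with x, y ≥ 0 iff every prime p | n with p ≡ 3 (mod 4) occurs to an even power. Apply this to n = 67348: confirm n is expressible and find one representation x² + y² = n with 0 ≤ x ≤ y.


Step 1: Factor n = 67348 = 2^2 · 113 · 149.
Step 2: Check the mod-4 condition on each prime factor: 2 = 2 (special); 113 ≡ 1 (mod 4), exponent 1; 149 ≡ 1 (mod 4), exponent 1.
All primes ≡ 3 (mod 4) appear to even exponent (or don't appear), so by the two-squares theorem n IS expressible as a sum of two squares.
Step 3: Build a representation. Group n = k² · m with k = 2 and m = 113 · 149 = 16837 (a product of primes ≡ 1 (mod 4)); a representation of m scales to one of n via (k·x)² + (k·y)² = k²(x² + y²). Each prime p ≡ 1 (mod 4) is itself a sum of two squares; find a² by testing p − a² for a perfect square:
  113: 113 − 1² = 112, 113 − 2² = 109, 113 − 3² = 104, 113 − 4² = 97, 113 − 5² = 88, 113 − 6² = 77, 113 − 7² = 64 = 8² ⇒ 113 = 7² + 8².
  149: 149 − 1² = 148, 149 − 2² = 145, 149 − 3² = 140, 149 − 4² = 133, 149 − 5² = 124, 149 − 6² = 113, 149 − 7² = 100 = 10² ⇒ 149 = 7² + 10².
  Combine using the Brahmagupta–Fibonacci identity (a² + b²)(c² + d²) = (ac − bd)² + (ad + bc)² = (ac + bd)² + (ad − bc)²:
  113 · 149 = 16837: from (7² + 8²)(7² + 10²), take (7·7 − 8·10, 7·10 + 8·7) = (49 − 80, 70 + 56) = (-31, 126); dropping signs (only squares matter) gives (31, 126); check 31² + 126² = 961 + 15876 = 16837 ✓.
  Scale by k = 2: (2·31, 2·126) = (62, 252).
Step 4: Order so x ≤ y and verify: 62² + 252² = 3844 + 63504 = 67348 = n. ✓

n = 67348 = 62² + 252² (one valid representation with x ≤ y).
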